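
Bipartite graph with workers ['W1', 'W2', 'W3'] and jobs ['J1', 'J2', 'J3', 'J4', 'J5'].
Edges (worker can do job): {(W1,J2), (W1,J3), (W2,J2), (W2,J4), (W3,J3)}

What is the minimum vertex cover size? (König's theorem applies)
Minimum vertex cover size = 3

By König's theorem: in bipartite graphs,
min vertex cover = max matching = 3

Maximum matching has size 3, so minimum vertex cover also has size 3.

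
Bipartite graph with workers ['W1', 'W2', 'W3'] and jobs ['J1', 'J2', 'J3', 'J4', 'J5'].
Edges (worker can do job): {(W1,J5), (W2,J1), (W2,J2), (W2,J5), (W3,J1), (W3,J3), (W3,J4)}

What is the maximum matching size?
Maximum matching size = 3

Maximum matching: {(W1,J5), (W2,J2), (W3,J3)}
Size: 3

This assigns 3 workers to 3 distinct jobs.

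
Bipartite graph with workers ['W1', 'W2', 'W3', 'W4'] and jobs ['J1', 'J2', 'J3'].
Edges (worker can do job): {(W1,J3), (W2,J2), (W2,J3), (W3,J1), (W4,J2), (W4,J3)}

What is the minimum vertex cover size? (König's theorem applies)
Minimum vertex cover size = 3

By König's theorem: in bipartite graphs,
min vertex cover = max matching = 3

Maximum matching has size 3, so minimum vertex cover also has size 3.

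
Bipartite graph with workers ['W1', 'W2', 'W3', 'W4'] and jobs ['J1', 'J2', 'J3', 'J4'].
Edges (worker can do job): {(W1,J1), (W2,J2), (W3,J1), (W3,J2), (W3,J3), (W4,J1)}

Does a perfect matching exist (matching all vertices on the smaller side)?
No, maximum matching has size 3 < 4

Maximum matching has size 3, need 4 for perfect matching.
Unmatched workers: ['W1']
Unmatched jobs: ['J4']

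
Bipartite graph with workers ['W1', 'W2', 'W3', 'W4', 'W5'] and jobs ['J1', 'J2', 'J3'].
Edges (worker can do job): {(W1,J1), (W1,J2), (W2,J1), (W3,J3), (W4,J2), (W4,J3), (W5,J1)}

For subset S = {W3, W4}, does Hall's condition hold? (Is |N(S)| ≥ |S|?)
Yes: |N(S)| = 2, |S| = 2

Subset S = {W3, W4}
Neighbors N(S) = {J2, J3}

|N(S)| = 2, |S| = 2
Hall's condition: |N(S)| ≥ |S| is satisfied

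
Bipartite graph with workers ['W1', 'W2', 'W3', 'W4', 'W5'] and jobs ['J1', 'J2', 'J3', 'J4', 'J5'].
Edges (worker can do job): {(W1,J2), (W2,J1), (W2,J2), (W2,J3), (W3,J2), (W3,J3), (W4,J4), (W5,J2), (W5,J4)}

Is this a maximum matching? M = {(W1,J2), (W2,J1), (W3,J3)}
No, size 3 is not maximum

Proposed matching has size 3.
Maximum matching size for this graph: 4.

This is NOT maximum - can be improved to size 4.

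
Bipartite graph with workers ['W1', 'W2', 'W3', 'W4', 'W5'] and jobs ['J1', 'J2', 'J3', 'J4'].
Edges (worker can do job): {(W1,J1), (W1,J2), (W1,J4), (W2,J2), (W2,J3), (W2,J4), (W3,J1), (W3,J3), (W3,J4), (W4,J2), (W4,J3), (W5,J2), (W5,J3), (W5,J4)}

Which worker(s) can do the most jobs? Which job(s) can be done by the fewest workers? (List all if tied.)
Most versatile: W1, W2, W3, W5 (3 jobs); Least covered: J1 (2 workers)

Worker degrees (jobs they can do): W1:3, W2:3, W3:3, W4:2, W5:3
Job degrees (workers who can do it): J1:2, J2:4, J3:4, J4:4

Maximum worker degree is 3, achieved by: W1, W2, W3, W5
Minimum job degree is 2, achieved by: J1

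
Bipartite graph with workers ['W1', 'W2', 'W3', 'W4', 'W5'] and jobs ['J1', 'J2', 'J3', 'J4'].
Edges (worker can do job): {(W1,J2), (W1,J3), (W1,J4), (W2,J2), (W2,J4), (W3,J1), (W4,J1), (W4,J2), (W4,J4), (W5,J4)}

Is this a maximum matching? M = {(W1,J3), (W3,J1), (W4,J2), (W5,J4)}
Yes, size 4 is maximum

Proposed matching has size 4.
Maximum matching size for this graph: 4.

This is a maximum matching.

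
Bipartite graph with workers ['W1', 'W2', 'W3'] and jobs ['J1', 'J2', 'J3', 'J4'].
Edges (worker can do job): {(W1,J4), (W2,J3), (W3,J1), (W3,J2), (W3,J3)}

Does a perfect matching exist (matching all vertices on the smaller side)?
Yes, perfect matching exists (size 3)

Perfect matching: {(W1,J4), (W2,J3), (W3,J2)}
All 3 vertices on the smaller side are matched.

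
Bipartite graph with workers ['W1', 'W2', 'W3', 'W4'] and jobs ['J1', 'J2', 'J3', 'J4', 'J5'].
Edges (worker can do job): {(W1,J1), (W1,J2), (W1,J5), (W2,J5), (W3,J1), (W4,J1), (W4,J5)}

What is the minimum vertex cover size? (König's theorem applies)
Minimum vertex cover size = 3

By König's theorem: in bipartite graphs,
min vertex cover = max matching = 3

Maximum matching has size 3, so minimum vertex cover also has size 3.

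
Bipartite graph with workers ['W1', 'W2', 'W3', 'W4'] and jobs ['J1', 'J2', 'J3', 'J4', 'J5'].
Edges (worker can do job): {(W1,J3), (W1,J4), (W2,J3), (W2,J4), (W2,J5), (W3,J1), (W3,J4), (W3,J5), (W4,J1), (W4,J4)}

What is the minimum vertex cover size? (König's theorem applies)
Minimum vertex cover size = 4

By König's theorem: in bipartite graphs,
min vertex cover = max matching = 4

Maximum matching has size 4, so minimum vertex cover also has size 4.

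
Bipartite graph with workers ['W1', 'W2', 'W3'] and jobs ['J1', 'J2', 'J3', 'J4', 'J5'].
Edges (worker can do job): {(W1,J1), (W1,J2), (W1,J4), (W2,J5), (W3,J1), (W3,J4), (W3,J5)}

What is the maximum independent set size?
Maximum independent set = 5

By König's theorem:
- Min vertex cover = Max matching = 3
- Max independent set = Total vertices - Min vertex cover
- Max independent set = 8 - 3 = 5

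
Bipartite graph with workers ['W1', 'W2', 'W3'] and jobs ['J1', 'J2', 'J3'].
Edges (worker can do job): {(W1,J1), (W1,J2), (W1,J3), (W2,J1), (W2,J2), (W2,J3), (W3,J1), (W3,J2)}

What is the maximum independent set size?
Maximum independent set = 3

By König's theorem:
- Min vertex cover = Max matching = 3
- Max independent set = Total vertices - Min vertex cover
- Max independent set = 6 - 3 = 3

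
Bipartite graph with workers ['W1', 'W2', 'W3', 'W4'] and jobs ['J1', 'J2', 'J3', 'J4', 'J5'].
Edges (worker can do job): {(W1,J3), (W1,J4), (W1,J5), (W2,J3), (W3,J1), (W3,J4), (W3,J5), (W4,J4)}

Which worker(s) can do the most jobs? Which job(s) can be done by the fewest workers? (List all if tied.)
Most versatile: W1, W3 (3 jobs); Least covered: J2 (0 workers)

Worker degrees (jobs they can do): W1:3, W2:1, W3:3, W4:1
Job degrees (workers who can do it): J1:1, J2:0, J3:2, J4:3, J5:2

Maximum worker degree is 3, achieved by: W1, W3
Minimum job degree is 0, achieved by: J2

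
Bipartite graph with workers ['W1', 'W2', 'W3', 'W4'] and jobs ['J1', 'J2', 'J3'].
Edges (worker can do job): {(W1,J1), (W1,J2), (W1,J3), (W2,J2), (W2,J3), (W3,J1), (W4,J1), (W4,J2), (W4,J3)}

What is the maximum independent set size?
Maximum independent set = 4

By König's theorem:
- Min vertex cover = Max matching = 3
- Max independent set = Total vertices - Min vertex cover
- Max independent set = 7 - 3 = 4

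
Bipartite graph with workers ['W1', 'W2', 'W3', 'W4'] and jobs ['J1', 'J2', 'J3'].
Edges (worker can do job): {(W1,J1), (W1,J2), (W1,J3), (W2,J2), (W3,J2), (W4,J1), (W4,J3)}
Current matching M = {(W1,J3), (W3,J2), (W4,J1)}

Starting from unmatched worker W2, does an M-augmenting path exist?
No augmenting path from W2

Alternating search from W2 reaches jobs: {J2}.
Every reachable job is already matched in M, and following those matched edges back to workers exposes no further unvisited jobs.
No M-augmenting path from W2 exists.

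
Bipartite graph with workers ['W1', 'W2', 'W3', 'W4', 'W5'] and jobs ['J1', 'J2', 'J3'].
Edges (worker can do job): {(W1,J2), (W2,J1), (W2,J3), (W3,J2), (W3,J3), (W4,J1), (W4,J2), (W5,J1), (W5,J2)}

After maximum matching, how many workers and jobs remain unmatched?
Unmatched: 2 workers, 0 jobs

Maximum matching size: 3
Workers: 5 total, 3 matched, 2 unmatched
Jobs: 3 total, 3 matched, 0 unmatched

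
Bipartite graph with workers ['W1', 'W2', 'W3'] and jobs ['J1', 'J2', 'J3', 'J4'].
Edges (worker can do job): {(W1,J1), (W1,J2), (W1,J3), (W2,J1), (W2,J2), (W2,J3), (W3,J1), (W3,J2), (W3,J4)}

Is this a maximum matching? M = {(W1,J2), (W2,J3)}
No, size 2 is not maximum

Proposed matching has size 2.
Maximum matching size for this graph: 3.

This is NOT maximum - can be improved to size 3.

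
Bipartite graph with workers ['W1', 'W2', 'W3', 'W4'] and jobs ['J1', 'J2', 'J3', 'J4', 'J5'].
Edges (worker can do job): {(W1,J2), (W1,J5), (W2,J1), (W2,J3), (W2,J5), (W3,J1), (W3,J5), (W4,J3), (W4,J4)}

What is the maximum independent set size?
Maximum independent set = 5

By König's theorem:
- Min vertex cover = Max matching = 4
- Max independent set = Total vertices - Min vertex cover
- Max independent set = 9 - 4 = 5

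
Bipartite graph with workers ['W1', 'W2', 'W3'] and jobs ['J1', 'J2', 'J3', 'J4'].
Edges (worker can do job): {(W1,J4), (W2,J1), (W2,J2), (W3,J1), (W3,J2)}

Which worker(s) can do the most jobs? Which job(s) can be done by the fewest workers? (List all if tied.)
Most versatile: W2, W3 (2 jobs); Least covered: J3 (0 workers)

Worker degrees (jobs they can do): W1:1, W2:2, W3:2
Job degrees (workers who can do it): J1:2, J2:2, J3:0, J4:1

Maximum worker degree is 2, achieved by: W2, W3
Minimum job degree is 0, achieved by: J3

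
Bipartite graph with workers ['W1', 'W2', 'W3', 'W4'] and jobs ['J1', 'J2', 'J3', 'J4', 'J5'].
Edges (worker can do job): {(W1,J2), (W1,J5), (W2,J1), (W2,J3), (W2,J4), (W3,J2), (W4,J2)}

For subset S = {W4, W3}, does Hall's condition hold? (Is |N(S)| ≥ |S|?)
No: |N(S)| = 1, |S| = 2

Subset S = {W4, W3}
Neighbors N(S) = {J2}

|N(S)| = 1, |S| = 2
Hall's condition: |N(S)| ≥ |S| is NOT satisfied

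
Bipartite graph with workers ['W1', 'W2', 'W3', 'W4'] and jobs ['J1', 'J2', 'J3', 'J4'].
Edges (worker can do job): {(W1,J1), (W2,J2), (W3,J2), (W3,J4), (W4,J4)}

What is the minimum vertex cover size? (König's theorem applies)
Minimum vertex cover size = 3

By König's theorem: in bipartite graphs,
min vertex cover = max matching = 3

Maximum matching has size 3, so minimum vertex cover also has size 3.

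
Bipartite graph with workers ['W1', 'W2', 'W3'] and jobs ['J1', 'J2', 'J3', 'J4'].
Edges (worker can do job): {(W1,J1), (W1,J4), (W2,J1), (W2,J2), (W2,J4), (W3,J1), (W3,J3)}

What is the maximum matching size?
Maximum matching size = 3

Maximum matching: {(W1,J1), (W2,J2), (W3,J3)}
Size: 3

This assigns 3 workers to 3 distinct jobs.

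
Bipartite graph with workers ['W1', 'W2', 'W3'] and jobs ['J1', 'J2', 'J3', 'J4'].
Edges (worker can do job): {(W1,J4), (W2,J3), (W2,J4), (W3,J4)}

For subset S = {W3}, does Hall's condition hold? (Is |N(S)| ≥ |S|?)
Yes: |N(S)| = 1, |S| = 1

Subset S = {W3}
Neighbors N(S) = {J4}

|N(S)| = 1, |S| = 1
Hall's condition: |N(S)| ≥ |S| is satisfied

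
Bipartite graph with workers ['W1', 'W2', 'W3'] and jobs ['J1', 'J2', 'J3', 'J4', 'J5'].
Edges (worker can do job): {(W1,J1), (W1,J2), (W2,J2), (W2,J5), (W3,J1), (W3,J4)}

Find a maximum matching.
Matching: {(W1,J2), (W2,J5), (W3,J4)}

Maximum matching (size 3):
  W1 → J2
  W2 → J5
  W3 → J4

Each worker is assigned to at most one job, and each job to at most one worker.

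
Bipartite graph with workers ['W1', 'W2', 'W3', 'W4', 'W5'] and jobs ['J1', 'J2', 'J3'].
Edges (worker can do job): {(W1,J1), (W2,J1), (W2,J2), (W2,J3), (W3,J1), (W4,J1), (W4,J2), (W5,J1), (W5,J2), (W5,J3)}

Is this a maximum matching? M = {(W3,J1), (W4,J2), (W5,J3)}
Yes, size 3 is maximum

Proposed matching has size 3.
Maximum matching size for this graph: 3.

This is a maximum matching.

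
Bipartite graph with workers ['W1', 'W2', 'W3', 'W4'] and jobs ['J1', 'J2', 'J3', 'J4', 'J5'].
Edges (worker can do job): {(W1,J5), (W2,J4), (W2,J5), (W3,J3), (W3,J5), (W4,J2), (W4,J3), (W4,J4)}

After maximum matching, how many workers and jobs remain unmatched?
Unmatched: 0 workers, 1 jobs

Maximum matching size: 4
Workers: 4 total, 4 matched, 0 unmatched
Jobs: 5 total, 4 matched, 1 unmatched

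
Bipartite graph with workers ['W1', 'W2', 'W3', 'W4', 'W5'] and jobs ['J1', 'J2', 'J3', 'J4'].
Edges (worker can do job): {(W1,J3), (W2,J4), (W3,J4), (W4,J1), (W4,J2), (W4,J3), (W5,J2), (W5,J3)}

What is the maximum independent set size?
Maximum independent set = 5

By König's theorem:
- Min vertex cover = Max matching = 4
- Max independent set = Total vertices - Min vertex cover
- Max independent set = 9 - 4 = 5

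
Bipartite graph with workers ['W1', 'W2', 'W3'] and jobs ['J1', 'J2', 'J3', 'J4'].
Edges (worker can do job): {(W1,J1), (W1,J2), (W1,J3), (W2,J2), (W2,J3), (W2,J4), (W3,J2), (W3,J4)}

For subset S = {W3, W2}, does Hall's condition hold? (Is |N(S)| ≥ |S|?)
Yes: |N(S)| = 3, |S| = 2

Subset S = {W3, W2}
Neighbors N(S) = {J2, J3, J4}

|N(S)| = 3, |S| = 2
Hall's condition: |N(S)| ≥ |S| is satisfied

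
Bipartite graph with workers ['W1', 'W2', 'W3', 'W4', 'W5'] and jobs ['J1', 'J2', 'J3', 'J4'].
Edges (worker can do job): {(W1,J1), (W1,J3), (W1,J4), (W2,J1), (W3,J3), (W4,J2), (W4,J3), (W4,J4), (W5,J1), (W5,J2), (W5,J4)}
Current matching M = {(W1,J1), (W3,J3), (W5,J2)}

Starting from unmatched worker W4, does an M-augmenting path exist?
Yes: W4 → J4

An M-augmenting path alternates non-matching / matching edges, starting and ending at unmatched vertices.
Path: W4 → J4
(J4 is unmatched in M, so the path is augmenting.)
Flipping edges along this path would increase |M| from 3 to 4.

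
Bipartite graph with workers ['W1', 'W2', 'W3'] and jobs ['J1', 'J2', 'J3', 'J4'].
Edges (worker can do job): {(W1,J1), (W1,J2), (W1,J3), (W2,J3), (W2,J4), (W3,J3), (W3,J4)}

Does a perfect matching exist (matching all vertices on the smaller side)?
Yes, perfect matching exists (size 3)

Perfect matching: {(W1,J2), (W2,J4), (W3,J3)}
All 3 vertices on the smaller side are matched.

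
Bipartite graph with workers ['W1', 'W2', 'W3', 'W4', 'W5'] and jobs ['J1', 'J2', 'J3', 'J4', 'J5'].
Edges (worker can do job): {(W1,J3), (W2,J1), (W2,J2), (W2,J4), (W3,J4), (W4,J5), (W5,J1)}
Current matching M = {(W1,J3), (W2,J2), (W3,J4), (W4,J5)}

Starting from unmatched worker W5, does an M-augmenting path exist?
Yes: W5 → J1

An M-augmenting path alternates non-matching / matching edges, starting and ending at unmatched vertices.
Path: W5 → J1
(J1 is unmatched in M, so the path is augmenting.)
Flipping edges along this path would increase |M| from 4 to 5.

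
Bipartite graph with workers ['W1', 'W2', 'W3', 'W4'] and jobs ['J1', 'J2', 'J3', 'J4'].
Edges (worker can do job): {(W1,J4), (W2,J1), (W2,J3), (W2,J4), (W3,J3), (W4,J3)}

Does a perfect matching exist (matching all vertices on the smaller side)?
No, maximum matching has size 3 < 4

Maximum matching has size 3, need 4 for perfect matching.
Unmatched workers: ['W3']
Unmatched jobs: ['J2']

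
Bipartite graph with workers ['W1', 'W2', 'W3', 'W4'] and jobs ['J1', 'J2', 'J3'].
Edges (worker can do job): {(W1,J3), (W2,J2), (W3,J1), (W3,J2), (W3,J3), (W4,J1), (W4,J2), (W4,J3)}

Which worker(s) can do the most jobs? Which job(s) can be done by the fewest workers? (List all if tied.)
Most versatile: W3, W4 (3 jobs); Least covered: J1 (2 workers)

Worker degrees (jobs they can do): W1:1, W2:1, W3:3, W4:3
Job degrees (workers who can do it): J1:2, J2:3, J3:3

Maximum worker degree is 3, achieved by: W3, W4
Minimum job degree is 2, achieved by: J1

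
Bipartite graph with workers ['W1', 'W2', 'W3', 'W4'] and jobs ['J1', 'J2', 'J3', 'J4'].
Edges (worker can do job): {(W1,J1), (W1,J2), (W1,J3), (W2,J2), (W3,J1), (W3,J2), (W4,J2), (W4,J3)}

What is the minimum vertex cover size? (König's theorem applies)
Minimum vertex cover size = 3

By König's theorem: in bipartite graphs,
min vertex cover = max matching = 3

Maximum matching has size 3, so minimum vertex cover also has size 3.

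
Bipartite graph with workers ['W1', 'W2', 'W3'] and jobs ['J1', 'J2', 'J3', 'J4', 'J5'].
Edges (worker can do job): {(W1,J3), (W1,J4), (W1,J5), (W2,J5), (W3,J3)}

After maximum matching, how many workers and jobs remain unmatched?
Unmatched: 0 workers, 2 jobs

Maximum matching size: 3
Workers: 3 total, 3 matched, 0 unmatched
Jobs: 5 total, 3 matched, 2 unmatched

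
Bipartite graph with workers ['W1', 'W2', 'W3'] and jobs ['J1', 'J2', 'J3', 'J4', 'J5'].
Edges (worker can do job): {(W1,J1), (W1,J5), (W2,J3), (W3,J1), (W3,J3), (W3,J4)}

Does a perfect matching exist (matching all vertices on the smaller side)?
Yes, perfect matching exists (size 3)

Perfect matching: {(W1,J1), (W2,J3), (W3,J4)}
All 3 vertices on the smaller side are matched.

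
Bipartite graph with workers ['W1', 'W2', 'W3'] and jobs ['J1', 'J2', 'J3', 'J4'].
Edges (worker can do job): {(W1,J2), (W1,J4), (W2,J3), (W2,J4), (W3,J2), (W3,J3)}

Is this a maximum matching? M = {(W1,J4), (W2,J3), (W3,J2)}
Yes, size 3 is maximum

Proposed matching has size 3.
Maximum matching size for this graph: 3.

This is a maximum matching.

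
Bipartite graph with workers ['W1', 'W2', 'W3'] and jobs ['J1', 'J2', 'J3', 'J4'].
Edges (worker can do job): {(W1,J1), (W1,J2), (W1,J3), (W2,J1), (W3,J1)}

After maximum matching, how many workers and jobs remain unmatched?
Unmatched: 1 workers, 2 jobs

Maximum matching size: 2
Workers: 3 total, 2 matched, 1 unmatched
Jobs: 4 total, 2 matched, 2 unmatched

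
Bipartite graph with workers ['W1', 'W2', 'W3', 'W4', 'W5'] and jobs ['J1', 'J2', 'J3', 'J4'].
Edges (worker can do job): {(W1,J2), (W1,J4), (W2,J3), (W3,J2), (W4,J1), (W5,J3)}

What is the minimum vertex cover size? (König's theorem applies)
Minimum vertex cover size = 4

By König's theorem: in bipartite graphs,
min vertex cover = max matching = 4

Maximum matching has size 4, so minimum vertex cover also has size 4.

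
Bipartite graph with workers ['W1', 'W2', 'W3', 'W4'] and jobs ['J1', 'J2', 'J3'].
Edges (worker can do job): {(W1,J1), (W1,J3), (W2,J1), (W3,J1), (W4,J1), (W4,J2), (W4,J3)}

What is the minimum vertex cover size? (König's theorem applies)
Minimum vertex cover size = 3

By König's theorem: in bipartite graphs,
min vertex cover = max matching = 3

Maximum matching has size 3, so minimum vertex cover also has size 3.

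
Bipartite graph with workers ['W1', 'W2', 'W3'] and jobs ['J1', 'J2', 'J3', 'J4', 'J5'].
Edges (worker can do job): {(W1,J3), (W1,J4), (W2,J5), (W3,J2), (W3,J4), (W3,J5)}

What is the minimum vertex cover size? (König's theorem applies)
Minimum vertex cover size = 3

By König's theorem: in bipartite graphs,
min vertex cover = max matching = 3

Maximum matching has size 3, so minimum vertex cover also has size 3.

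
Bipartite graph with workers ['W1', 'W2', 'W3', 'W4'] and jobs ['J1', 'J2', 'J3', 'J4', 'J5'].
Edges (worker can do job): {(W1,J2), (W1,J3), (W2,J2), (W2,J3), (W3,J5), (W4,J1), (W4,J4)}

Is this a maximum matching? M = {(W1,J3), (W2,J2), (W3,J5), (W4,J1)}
Yes, size 4 is maximum

Proposed matching has size 4.
Maximum matching size for this graph: 4.

This is a maximum matching.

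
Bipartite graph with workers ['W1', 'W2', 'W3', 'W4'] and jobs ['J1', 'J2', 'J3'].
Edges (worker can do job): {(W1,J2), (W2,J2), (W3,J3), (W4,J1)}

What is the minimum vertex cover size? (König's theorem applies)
Minimum vertex cover size = 3

By König's theorem: in bipartite graphs,
min vertex cover = max matching = 3

Maximum matching has size 3, so minimum vertex cover also has size 3.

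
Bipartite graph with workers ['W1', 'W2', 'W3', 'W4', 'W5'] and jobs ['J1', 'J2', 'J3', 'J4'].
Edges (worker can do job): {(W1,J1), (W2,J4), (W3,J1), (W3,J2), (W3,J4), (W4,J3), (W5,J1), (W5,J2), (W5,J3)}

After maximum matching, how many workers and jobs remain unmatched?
Unmatched: 1 workers, 0 jobs

Maximum matching size: 4
Workers: 5 total, 4 matched, 1 unmatched
Jobs: 4 total, 4 matched, 0 unmatched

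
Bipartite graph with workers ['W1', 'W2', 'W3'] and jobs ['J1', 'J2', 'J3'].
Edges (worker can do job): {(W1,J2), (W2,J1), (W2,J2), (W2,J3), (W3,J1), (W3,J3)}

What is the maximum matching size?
Maximum matching size = 3

Maximum matching: {(W1,J2), (W2,J1), (W3,J3)}
Size: 3

This assigns 3 workers to 3 distinct jobs.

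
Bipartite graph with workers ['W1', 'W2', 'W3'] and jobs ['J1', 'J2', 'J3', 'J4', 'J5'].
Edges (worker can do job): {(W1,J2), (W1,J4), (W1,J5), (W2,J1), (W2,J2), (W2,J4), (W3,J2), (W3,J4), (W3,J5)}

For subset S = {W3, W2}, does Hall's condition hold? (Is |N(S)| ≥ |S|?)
Yes: |N(S)| = 4, |S| = 2

Subset S = {W3, W2}
Neighbors N(S) = {J1, J2, J4, J5}

|N(S)| = 4, |S| = 2
Hall's condition: |N(S)| ≥ |S| is satisfied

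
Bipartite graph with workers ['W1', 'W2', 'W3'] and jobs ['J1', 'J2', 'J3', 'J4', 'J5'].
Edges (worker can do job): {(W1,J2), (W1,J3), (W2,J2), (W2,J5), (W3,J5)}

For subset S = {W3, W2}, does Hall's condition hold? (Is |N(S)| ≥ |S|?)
Yes: |N(S)| = 2, |S| = 2

Subset S = {W3, W2}
Neighbors N(S) = {J2, J5}

|N(S)| = 2, |S| = 2
Hall's condition: |N(S)| ≥ |S| is satisfied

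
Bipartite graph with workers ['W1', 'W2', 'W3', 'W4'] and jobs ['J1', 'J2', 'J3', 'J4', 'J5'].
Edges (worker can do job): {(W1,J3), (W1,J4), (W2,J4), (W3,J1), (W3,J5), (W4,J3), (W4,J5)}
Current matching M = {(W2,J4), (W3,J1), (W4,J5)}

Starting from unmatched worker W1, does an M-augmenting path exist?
Yes: W1 → J3

An M-augmenting path alternates non-matching / matching edges, starting and ending at unmatched vertices.
Path: W1 → J3
(J3 is unmatched in M, so the path is augmenting.)
Flipping edges along this path would increase |M| from 3 to 4.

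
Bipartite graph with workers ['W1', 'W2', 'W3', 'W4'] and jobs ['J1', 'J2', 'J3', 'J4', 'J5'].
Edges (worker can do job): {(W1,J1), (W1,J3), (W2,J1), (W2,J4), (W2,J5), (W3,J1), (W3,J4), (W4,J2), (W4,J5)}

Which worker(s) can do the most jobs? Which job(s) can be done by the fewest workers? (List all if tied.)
Most versatile: W2 (3 jobs); Least covered: J2, J3 (1 workers)

Worker degrees (jobs they can do): W1:2, W2:3, W3:2, W4:2
Job degrees (workers who can do it): J1:3, J2:1, J3:1, J4:2, J5:2

Maximum worker degree is 3, achieved by: W2
Minimum job degree is 1, achieved by: J2, J3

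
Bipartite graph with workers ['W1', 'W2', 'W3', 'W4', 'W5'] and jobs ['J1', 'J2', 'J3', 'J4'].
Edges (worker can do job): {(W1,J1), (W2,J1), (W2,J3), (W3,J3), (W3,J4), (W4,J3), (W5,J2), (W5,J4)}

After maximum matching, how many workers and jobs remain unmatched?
Unmatched: 1 workers, 0 jobs

Maximum matching size: 4
Workers: 5 total, 4 matched, 1 unmatched
Jobs: 4 total, 4 matched, 0 unmatched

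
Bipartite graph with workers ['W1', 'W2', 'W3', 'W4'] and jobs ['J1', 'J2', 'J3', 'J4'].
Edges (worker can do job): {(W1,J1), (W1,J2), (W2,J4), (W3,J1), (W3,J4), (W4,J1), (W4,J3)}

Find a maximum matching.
Matching: {(W1,J2), (W2,J4), (W3,J1), (W4,J3)}

Maximum matching (size 4):
  W1 → J2
  W2 → J4
  W3 → J1
  W4 → J3

Each worker is assigned to at most one job, and each job to at most one worker.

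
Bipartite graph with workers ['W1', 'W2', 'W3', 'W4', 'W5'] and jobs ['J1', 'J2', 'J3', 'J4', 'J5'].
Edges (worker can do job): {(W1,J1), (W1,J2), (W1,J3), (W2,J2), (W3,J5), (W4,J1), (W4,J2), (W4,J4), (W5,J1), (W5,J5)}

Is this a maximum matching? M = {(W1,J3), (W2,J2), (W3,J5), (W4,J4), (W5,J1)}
Yes, size 5 is maximum

Proposed matching has size 5.
Maximum matching size for this graph: 5.

This is a maximum matching.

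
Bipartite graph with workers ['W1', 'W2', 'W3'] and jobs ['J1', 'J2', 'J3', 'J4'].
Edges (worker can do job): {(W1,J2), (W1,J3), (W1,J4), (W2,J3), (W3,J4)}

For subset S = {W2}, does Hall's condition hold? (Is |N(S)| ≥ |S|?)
Yes: |N(S)| = 1, |S| = 1

Subset S = {W2}
Neighbors N(S) = {J3}

|N(S)| = 1, |S| = 1
Hall's condition: |N(S)| ≥ |S| is satisfied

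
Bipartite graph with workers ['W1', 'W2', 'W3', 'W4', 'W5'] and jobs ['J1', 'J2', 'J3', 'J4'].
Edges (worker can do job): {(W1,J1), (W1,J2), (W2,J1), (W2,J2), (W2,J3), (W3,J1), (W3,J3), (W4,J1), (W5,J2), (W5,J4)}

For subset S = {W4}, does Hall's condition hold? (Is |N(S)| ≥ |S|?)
Yes: |N(S)| = 1, |S| = 1

Subset S = {W4}
Neighbors N(S) = {J1}

|N(S)| = 1, |S| = 1
Hall's condition: |N(S)| ≥ |S| is satisfied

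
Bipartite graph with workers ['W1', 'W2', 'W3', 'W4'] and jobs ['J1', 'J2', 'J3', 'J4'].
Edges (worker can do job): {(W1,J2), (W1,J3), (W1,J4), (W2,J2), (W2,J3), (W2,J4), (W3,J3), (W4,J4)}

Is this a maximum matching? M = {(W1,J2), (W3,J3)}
No, size 2 is not maximum

Proposed matching has size 2.
Maximum matching size for this graph: 3.

This is NOT maximum - can be improved to size 3.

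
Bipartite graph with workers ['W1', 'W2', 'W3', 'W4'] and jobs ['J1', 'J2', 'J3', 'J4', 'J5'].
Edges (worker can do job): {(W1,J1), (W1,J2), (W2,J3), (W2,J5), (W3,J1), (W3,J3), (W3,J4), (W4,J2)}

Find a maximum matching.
Matching: {(W1,J1), (W2,J5), (W3,J4), (W4,J2)}

Maximum matching (size 4):
  W1 → J1
  W2 → J5
  W3 → J4
  W4 → J2

Each worker is assigned to at most one job, and each job to at most one worker.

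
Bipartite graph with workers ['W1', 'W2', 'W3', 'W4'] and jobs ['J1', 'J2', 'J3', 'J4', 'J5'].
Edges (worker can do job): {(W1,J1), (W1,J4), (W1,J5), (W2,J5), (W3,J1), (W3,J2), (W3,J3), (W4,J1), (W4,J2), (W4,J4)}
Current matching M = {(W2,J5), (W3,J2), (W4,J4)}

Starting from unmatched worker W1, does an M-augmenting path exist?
Yes: W1 → J1

An M-augmenting path alternates non-matching / matching edges, starting and ending at unmatched vertices.
Path: W1 → J1
(J1 is unmatched in M, so the path is augmenting.)
Flipping edges along this path would increase |M| from 3 to 4.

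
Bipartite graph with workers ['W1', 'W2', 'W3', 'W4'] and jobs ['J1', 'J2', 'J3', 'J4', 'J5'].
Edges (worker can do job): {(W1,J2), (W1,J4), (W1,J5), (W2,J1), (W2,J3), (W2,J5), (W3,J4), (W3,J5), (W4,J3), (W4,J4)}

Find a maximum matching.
Matching: {(W1,J2), (W2,J1), (W3,J5), (W4,J4)}

Maximum matching (size 4):
  W1 → J2
  W2 → J1
  W3 → J5
  W4 → J4

Each worker is assigned to at most one job, and each job to at most one worker.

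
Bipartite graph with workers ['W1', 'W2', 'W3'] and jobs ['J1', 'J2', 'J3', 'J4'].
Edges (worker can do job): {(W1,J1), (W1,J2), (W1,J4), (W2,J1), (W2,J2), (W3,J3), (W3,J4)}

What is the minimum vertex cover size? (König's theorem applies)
Minimum vertex cover size = 3

By König's theorem: in bipartite graphs,
min vertex cover = max matching = 3

Maximum matching has size 3, so minimum vertex cover also has size 3.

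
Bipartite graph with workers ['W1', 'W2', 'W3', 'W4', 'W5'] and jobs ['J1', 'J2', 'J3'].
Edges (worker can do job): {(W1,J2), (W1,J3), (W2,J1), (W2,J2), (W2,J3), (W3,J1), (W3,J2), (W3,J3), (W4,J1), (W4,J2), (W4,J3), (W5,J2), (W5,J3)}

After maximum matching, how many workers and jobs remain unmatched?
Unmatched: 2 workers, 0 jobs

Maximum matching size: 3
Workers: 5 total, 3 matched, 2 unmatched
Jobs: 3 total, 3 matched, 0 unmatched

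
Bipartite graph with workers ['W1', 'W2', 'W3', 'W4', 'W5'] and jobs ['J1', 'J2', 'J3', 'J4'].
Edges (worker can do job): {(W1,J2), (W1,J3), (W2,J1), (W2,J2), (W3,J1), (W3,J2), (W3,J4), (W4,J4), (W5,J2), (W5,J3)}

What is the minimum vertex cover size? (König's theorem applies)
Minimum vertex cover size = 4

By König's theorem: in bipartite graphs,
min vertex cover = max matching = 4

Maximum matching has size 4, so minimum vertex cover also has size 4.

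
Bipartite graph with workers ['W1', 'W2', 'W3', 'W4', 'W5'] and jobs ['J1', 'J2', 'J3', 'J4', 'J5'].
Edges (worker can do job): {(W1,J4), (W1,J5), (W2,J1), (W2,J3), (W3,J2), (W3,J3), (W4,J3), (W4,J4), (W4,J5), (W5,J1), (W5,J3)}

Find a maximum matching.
Matching: {(W1,J4), (W2,J3), (W3,J2), (W4,J5), (W5,J1)}

Maximum matching (size 5):
  W1 → J4
  W2 → J3
  W3 → J2
  W4 → J5
  W5 → J1

Each worker is assigned to at most one job, and each job to at most one worker.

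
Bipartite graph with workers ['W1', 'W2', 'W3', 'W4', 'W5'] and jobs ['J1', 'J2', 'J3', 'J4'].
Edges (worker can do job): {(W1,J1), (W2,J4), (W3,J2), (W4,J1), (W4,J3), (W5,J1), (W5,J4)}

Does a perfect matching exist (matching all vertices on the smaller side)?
Yes, perfect matching exists (size 4)

Perfect matching: {(W1,J1), (W3,J2), (W4,J3), (W5,J4)}
All 4 vertices on the smaller side are matched.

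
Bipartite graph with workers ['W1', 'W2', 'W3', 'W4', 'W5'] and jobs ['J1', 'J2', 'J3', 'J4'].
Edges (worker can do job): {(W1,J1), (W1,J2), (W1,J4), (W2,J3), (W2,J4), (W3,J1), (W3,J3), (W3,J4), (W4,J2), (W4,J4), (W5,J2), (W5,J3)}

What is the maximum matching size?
Maximum matching size = 4

Maximum matching: {(W1,J1), (W3,J4), (W4,J2), (W5,J3)}
Size: 4

This assigns 4 workers to 4 distinct jobs.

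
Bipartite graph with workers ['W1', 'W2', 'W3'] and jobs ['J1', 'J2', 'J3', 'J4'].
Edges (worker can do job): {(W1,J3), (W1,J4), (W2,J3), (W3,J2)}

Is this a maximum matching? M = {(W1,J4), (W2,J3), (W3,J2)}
Yes, size 3 is maximum

Proposed matching has size 3.
Maximum matching size for this graph: 3.

This is a maximum matching.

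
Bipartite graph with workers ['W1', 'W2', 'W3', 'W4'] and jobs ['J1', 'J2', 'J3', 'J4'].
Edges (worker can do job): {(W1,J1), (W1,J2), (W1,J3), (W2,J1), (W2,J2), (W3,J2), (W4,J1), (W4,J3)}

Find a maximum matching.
Matching: {(W1,J3), (W3,J2), (W4,J1)}

Maximum matching (size 3):
  W1 → J3
  W3 → J2
  W4 → J1

Each worker is assigned to at most one job, and each job to at most one worker.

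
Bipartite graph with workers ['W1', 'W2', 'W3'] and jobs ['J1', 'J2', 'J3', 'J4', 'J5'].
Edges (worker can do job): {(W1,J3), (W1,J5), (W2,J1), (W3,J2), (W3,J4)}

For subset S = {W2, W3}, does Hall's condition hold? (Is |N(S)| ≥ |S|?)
Yes: |N(S)| = 3, |S| = 2

Subset S = {W2, W3}
Neighbors N(S) = {J1, J2, J4}

|N(S)| = 3, |S| = 2
Hall's condition: |N(S)| ≥ |S| is satisfied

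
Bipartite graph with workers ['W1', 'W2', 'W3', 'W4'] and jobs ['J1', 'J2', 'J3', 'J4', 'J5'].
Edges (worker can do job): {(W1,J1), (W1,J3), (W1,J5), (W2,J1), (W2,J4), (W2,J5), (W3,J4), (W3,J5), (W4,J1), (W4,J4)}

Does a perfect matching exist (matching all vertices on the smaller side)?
Yes, perfect matching exists (size 4)

Perfect matching: {(W1,J3), (W2,J5), (W3,J4), (W4,J1)}
All 4 vertices on the smaller side are matched.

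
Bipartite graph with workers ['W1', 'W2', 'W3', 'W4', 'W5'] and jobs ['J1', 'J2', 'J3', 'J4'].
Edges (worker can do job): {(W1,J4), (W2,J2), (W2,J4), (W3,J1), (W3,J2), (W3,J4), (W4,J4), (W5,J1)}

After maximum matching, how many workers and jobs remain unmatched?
Unmatched: 2 workers, 1 jobs

Maximum matching size: 3
Workers: 5 total, 3 matched, 2 unmatched
Jobs: 4 total, 3 matched, 1 unmatched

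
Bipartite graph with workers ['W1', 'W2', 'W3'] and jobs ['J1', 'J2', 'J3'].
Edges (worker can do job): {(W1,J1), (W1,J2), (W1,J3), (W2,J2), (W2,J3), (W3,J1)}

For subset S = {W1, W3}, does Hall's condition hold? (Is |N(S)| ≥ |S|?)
Yes: |N(S)| = 3, |S| = 2

Subset S = {W1, W3}
Neighbors N(S) = {J1, J2, J3}

|N(S)| = 3, |S| = 2
Hall's condition: |N(S)| ≥ |S| is satisfied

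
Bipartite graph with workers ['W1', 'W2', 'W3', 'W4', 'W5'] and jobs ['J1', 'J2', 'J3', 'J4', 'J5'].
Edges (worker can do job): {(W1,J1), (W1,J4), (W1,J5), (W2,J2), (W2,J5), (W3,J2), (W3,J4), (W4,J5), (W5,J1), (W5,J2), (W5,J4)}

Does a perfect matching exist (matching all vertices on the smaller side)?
No, maximum matching has size 4 < 5

Maximum matching has size 4, need 5 for perfect matching.
Unmatched workers: ['W2']
Unmatched jobs: ['J3']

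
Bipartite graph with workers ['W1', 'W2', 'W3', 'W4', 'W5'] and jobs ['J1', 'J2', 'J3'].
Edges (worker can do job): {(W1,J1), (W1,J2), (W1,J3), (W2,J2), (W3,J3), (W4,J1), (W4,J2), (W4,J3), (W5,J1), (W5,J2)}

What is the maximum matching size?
Maximum matching size = 3

Maximum matching: {(W3,J3), (W4,J2), (W5,J1)}
Size: 3

This assigns 3 workers to 3 distinct jobs.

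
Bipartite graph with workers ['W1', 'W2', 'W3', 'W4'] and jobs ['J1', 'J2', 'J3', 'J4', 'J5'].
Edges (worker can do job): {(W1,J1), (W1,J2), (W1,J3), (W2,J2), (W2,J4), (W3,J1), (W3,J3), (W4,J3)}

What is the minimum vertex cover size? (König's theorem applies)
Minimum vertex cover size = 4

By König's theorem: in bipartite graphs,
min vertex cover = max matching = 4

Maximum matching has size 4, so minimum vertex cover also has size 4.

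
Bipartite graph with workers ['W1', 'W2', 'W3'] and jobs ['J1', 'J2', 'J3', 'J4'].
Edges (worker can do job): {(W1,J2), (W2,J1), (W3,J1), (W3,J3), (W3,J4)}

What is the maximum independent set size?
Maximum independent set = 4

By König's theorem:
- Min vertex cover = Max matching = 3
- Max independent set = Total vertices - Min vertex cover
- Max independent set = 7 - 3 = 4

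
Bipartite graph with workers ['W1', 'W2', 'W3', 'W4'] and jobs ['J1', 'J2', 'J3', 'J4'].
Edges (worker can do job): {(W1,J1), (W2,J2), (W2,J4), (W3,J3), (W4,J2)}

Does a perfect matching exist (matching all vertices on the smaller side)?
Yes, perfect matching exists (size 4)

Perfect matching: {(W1,J1), (W2,J4), (W3,J3), (W4,J2)}
All 4 vertices on the smaller side are matched.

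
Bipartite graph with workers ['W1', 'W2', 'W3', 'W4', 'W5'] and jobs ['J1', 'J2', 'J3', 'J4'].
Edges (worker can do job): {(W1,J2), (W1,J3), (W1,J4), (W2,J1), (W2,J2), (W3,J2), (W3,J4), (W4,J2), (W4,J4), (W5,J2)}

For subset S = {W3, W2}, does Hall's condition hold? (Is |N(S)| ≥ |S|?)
Yes: |N(S)| = 3, |S| = 2

Subset S = {W3, W2}
Neighbors N(S) = {J1, J2, J4}

|N(S)| = 3, |S| = 2
Hall's condition: |N(S)| ≥ |S| is satisfied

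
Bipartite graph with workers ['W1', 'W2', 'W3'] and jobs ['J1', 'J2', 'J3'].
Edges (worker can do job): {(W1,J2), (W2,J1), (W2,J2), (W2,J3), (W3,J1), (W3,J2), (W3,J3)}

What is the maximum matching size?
Maximum matching size = 3

Maximum matching: {(W1,J2), (W2,J1), (W3,J3)}
Size: 3

This assigns 3 workers to 3 distinct jobs.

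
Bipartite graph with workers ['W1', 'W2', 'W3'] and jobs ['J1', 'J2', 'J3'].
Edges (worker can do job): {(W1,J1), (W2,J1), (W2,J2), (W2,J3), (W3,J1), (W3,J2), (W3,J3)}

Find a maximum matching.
Matching: {(W1,J1), (W2,J2), (W3,J3)}

Maximum matching (size 3):
  W1 → J1
  W2 → J2
  W3 → J3

Each worker is assigned to at most one job, and each job to at most one worker.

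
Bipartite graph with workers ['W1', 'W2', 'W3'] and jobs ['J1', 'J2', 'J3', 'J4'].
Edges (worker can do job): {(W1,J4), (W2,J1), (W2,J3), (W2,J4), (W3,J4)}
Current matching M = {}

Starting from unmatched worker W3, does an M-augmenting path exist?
Yes: W3 → J4

An M-augmenting path alternates non-matching / matching edges, starting and ending at unmatched vertices.
Path: W3 → J4
(J4 is unmatched in M, so the path is augmenting.)
Flipping edges along this path would increase |M| from 0 to 1.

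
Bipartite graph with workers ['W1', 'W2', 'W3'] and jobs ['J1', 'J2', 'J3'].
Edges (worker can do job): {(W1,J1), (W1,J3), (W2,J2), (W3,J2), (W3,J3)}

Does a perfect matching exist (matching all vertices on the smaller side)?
Yes, perfect matching exists (size 3)

Perfect matching: {(W1,J1), (W2,J2), (W3,J3)}
All 3 vertices on the smaller side are matched.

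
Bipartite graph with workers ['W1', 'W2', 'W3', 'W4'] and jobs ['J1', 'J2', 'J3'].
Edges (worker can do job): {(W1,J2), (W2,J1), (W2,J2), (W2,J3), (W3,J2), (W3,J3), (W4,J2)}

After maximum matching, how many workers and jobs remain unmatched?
Unmatched: 1 workers, 0 jobs

Maximum matching size: 3
Workers: 4 total, 3 matched, 1 unmatched
Jobs: 3 total, 3 matched, 0 unmatched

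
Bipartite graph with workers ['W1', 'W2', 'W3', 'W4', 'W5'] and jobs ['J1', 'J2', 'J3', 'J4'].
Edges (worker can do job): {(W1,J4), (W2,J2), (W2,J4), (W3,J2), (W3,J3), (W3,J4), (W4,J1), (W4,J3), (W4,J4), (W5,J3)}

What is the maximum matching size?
Maximum matching size = 4

Maximum matching: {(W1,J4), (W3,J2), (W4,J1), (W5,J3)}
Size: 4

This assigns 4 workers to 4 distinct jobs.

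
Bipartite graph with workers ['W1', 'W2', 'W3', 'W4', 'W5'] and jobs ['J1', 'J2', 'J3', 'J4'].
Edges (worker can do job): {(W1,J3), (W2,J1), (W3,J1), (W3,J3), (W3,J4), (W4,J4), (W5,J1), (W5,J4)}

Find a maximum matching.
Matching: {(W1,J3), (W3,J4), (W5,J1)}

Maximum matching (size 3):
  W1 → J3
  W3 → J4
  W5 → J1

Each worker is assigned to at most one job, and each job to at most one worker.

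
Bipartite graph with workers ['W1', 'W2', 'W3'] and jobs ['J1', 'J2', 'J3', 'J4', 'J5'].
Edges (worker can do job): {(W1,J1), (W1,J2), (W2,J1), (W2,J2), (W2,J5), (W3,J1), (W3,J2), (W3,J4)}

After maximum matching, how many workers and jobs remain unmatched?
Unmatched: 0 workers, 2 jobs

Maximum matching size: 3
Workers: 3 total, 3 matched, 0 unmatched
Jobs: 5 total, 3 matched, 2 unmatched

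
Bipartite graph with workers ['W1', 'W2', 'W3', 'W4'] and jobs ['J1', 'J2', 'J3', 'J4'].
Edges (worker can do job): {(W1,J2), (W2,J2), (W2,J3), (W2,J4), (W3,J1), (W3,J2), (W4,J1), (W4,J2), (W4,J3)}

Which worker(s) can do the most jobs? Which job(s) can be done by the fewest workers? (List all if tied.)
Most versatile: W2, W4 (3 jobs); Least covered: J4 (1 workers)

Worker degrees (jobs they can do): W1:1, W2:3, W3:2, W4:3
Job degrees (workers who can do it): J1:2, J2:4, J3:2, J4:1

Maximum worker degree is 3, achieved by: W2, W4
Minimum job degree is 1, achieved by: J4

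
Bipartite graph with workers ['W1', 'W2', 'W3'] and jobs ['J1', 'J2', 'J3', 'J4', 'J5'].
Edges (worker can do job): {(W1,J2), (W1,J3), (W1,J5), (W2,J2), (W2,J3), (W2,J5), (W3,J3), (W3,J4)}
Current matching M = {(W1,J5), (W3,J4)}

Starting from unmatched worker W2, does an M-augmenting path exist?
Yes: W2 → J5 → W1 → J3

An M-augmenting path alternates non-matching / matching edges, starting and ending at unmatched vertices.
Path: W2 → J5 → W1 → J3
(J3 is unmatched in M, so the path is augmenting.)
Flipping edges along this path would increase |M| from 2 to 3.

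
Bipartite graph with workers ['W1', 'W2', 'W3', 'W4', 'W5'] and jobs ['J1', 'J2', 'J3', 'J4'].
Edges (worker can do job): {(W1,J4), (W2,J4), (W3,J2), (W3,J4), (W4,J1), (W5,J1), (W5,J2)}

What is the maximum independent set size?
Maximum independent set = 6

By König's theorem:
- Min vertex cover = Max matching = 3
- Max independent set = Total vertices - Min vertex cover
- Max independent set = 9 - 3 = 6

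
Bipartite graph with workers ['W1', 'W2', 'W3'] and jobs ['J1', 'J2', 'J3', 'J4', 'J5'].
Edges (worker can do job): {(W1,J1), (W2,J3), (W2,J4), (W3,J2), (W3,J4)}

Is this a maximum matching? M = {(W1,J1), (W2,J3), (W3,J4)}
Yes, size 3 is maximum

Proposed matching has size 3.
Maximum matching size for this graph: 3.

This is a maximum matching.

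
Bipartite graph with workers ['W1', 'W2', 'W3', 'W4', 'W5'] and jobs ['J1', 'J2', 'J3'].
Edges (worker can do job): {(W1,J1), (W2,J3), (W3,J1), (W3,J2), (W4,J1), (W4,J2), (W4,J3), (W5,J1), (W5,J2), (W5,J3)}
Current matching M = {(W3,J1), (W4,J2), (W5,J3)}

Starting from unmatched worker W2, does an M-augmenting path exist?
No augmenting path from W2

Alternating search from W2 reaches jobs: {J1, J2, J3}.
Every reachable job is already matched in M, and following those matched edges back to workers exposes no further unvisited jobs.
No M-augmenting path from W2 exists.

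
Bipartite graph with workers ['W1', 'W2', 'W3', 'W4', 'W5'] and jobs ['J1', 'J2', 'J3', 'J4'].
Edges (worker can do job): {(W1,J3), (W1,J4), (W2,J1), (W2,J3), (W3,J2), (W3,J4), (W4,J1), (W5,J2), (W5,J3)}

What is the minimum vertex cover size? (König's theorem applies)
Minimum vertex cover size = 4

By König's theorem: in bipartite graphs,
min vertex cover = max matching = 4

Maximum matching has size 4, so minimum vertex cover also has size 4.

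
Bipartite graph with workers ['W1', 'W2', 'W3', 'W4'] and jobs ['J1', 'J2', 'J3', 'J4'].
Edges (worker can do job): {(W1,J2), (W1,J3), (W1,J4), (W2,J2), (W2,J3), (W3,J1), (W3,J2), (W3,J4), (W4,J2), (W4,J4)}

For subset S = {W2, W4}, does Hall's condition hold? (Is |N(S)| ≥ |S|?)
Yes: |N(S)| = 3, |S| = 2

Subset S = {W2, W4}
Neighbors N(S) = {J2, J3, J4}

|N(S)| = 3, |S| = 2
Hall's condition: |N(S)| ≥ |S| is satisfied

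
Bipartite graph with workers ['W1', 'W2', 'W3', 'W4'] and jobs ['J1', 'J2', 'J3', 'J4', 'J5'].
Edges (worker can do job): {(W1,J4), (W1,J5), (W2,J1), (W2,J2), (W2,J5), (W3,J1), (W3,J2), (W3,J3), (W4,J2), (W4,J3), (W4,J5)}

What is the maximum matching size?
Maximum matching size = 4

Maximum matching: {(W1,J5), (W2,J1), (W3,J3), (W4,J2)}
Size: 4

This assigns 4 workers to 4 distinct jobs.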